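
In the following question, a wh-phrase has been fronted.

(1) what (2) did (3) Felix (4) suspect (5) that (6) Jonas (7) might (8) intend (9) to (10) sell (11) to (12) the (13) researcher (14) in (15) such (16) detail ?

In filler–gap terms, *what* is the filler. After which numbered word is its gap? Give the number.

Pre-movement form: Felix did suspect that Jonas might intend to sell what to the researcher in such detail.
'what' functions as the direct object of 'sell'. Wh-movement fronts it, leaving a gap right after 'sell':
What did Felix suspect that Jonas might intend to sell ___ to the researcher in such detail?
'sell' is word 10.

10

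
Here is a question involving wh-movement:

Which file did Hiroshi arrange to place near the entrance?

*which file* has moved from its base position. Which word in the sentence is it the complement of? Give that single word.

In situ: Hiroshi did arrange to place which file near the entrance.
'which file' is the direct object of 'place'. Wh-movement fronts it, leaving a gap right after 'place':
Which file did Hiroshi arrange to place ___ near the entrance?

place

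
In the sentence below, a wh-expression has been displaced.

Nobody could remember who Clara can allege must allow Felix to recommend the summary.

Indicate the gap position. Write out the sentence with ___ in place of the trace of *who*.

Nobody could remember who Clara can allege ___ must allow Felix to recommend the summary.

Pre-movement form: Clara can allege who must allow Felix to recommend the summary.
The filler 'who' is interpreted as the subject of the clause embedded under 'allege'. The gap is right after 'allege'.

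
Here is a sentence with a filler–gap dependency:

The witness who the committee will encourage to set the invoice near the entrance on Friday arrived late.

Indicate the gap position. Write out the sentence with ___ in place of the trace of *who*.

'who' is the direct object of 'encourage'. The gap is right after 'encourage'.

The witness who the committee will encourage ___ to set the invoice near the entrance on Friday arrived late.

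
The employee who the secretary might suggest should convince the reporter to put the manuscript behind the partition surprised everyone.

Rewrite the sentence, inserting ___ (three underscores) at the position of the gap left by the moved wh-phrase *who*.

'who' functions as the subject of the clause embedded under 'suggest'. The gap is right after 'suggest'.

The employee who the secretary might suggest ___ should convince the reporter to put the manuscript behind the partition surprised everyone.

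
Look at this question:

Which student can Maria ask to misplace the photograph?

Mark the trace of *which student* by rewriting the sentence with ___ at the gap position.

Which student can Maria ask ___ to misplace the photograph?

Before movement: Maria can ask which student to misplace the photograph.
'which student' functions as the direct object of 'ask'. The gap is right after 'ask'.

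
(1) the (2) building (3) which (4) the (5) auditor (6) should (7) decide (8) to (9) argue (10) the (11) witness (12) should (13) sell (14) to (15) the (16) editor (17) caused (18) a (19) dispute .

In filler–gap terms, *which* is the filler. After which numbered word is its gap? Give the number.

13

'which' is the direct object of 'sell'. Wh-movement fronts it, leaving a gap right after 'sell':
The building which the auditor should decide to argue the witness should sell ___ to the editor caused a dispute.
'sell' is word 13.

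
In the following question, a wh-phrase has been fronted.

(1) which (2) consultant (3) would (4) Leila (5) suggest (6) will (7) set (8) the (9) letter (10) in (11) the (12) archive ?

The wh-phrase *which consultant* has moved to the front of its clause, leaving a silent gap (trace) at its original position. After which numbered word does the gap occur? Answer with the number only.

Before movement: Leila would suggest which consultant will set the letter in the archive.
'which consultant' functions as the subject of the clause embedded under 'suggest'. Wh-movement fronts it, leaving a gap right after 'suggest':
Which consultant would Leila suggest ___ will set the letter in the archive?
'suggest' is word 5.

5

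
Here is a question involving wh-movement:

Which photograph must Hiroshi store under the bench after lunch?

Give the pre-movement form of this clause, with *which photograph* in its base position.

Hiroshi must store which photograph under the bench after lunch.

The filler 'which photograph' is interpreted as the direct object of 'store'. It moves to the left edge, and the trace sits right after 'store':
Which photograph must Hiroshi store ___ under the bench after lunch?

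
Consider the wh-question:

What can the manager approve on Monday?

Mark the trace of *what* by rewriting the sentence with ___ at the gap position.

Underlying clause: The manager can approve what on Monday.
'what' is the direct object of 'approve'. The gap is right after 'approve'.

What can the manager approve ___ on Monday?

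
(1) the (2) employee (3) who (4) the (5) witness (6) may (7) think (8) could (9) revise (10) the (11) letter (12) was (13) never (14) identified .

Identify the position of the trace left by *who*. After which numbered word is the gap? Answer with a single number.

The filler 'who' is interpreted as the subject of the clause embedded under 'think'. Fronting leaves a gap immediately after 'think':
The employee who the witness may think ___ could revise the letter was never identified.
'think' is word 7.

7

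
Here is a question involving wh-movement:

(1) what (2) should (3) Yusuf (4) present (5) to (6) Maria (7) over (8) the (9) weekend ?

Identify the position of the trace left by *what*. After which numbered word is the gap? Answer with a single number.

4

Pre-movement form: Yusuf should present what to Maria over the weekend.
The filler 'what' is interpreted as the direct object of 'present'. It moves to the left edge, and the trace sits right after 'present':
What should Yusuf present ___ to Maria over the weekend?
'present' is word 4.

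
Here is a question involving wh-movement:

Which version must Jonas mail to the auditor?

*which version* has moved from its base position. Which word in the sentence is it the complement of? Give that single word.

mail

Underlying clause: Jonas must mail which version to the auditor.
The filler 'which version' is interpreted as the direct object of 'mail'. Fronting leaves a gap immediately after 'mail':
Which version must Jonas mail ___ to the auditor?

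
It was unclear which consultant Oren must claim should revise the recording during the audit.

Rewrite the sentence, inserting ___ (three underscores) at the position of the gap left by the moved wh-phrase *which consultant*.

It was unclear which consultant Oren must claim ___ should revise the recording during the audit.

Pre-movement form: Oren must claim which consultant should revise the recording during the audit.
'which consultant' is the subject of the clause embedded under 'claim'. The gap is right after 'claim'.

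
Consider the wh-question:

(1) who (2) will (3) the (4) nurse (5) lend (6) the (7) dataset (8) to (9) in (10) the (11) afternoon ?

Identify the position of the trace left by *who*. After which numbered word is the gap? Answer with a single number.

8

Pre-movement form: The nurse will lend the dataset to who in the afternoon.
'who' is the object of the preposition 'to' (recipient of 'lend'). It moves to the left edge, and the trace sits right after 'to':
Who will the nurse lend the dataset to ___ in the afternoon?
'to' is word 8.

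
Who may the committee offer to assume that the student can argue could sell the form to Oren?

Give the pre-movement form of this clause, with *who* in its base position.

The committee may offer to assume that the student can argue who could sell the form to Oren.

'who' functions as the subject of the clause embedded under 'argue'. It moves to the left edge, and the trace sits right after 'argue':
Who may the committee offer to assume that the student can argue ___ could sell the form to Oren?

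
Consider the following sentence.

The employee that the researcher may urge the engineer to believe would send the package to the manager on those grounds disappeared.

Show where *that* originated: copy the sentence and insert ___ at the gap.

The employee that the researcher may urge the engineer to believe ___ would send the package to the manager on those grounds disappeared.

'that' functions as the subject of the clause embedded under 'believe'. The gap is right after 'believe'.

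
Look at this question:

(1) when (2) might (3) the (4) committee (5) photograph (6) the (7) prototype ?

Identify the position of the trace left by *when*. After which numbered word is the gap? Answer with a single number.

Pre-movement form: The committee might photograph the prototype when.
The filler 'when' is interpreted as the temporal adjunct. Wh-movement fronts it, leaving a gap right after 'prototype':
When might the committee photograph the prototype ___?
'prototype' is word 7.

7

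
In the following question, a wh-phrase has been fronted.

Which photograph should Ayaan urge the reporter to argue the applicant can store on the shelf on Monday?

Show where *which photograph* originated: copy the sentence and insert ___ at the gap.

Underlying clause: Ayaan should urge the reporter to argue the applicant can store which photograph on the shelf on Monday.
The filler 'which photograph' is interpreted as the direct object of 'store'. The gap is right after 'store'.

Which photograph should Ayaan urge the reporter to argue the applicant can store ___ on the shelf on Monday?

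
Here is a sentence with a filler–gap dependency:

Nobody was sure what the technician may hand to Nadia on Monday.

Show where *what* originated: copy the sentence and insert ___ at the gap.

Nobody was sure what the technician may hand ___ to Nadia on Monday.

Pre-movement form: The technician may hand what to Nadia on Monday.
'what' functions as the direct object of 'hand'. The gap is right after 'hand'.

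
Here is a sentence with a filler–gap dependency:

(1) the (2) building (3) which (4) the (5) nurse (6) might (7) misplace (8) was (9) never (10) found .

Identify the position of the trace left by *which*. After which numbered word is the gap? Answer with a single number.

'which' functions as the direct object of 'misplace'. It moves to the left edge, and the trace sits right after 'misplace':
The building which the nurse might misplace ___ was never found.
'misplace' is word 7.

7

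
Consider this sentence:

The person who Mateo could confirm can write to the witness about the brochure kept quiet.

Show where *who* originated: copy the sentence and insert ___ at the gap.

'who' is the subject of the clause embedded under 'confirm'. The gap is right after 'confirm'.

The person who Mateo could confirm ___ can write to the witness about the brochure kept quiet.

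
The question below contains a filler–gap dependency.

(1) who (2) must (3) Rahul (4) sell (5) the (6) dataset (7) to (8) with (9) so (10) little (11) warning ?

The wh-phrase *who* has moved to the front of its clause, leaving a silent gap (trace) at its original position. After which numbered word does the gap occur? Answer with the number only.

7

In situ: Rahul must sell the dataset to who with so little warning.
'who' is the object of the preposition 'to' (recipient of 'sell'). Wh-movement fronts it, leaving a gap right after 'to':
Who must Rahul sell the dataset to ___ with so little warning?
'to' is word 7.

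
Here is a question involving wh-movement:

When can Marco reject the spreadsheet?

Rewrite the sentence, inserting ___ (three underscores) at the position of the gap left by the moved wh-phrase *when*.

When can Marco reject the spreadsheet ___?

Pre-movement form: Marco can reject the spreadsheet when.
The filler 'when' is interpreted as the temporal adjunct. The gap is right after 'spreadsheet'.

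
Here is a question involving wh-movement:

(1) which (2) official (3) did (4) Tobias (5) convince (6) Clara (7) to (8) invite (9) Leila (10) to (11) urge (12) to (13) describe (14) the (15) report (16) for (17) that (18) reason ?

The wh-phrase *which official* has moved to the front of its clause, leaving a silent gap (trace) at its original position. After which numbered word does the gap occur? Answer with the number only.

Underlying clause: Tobias did convince Clara to invite Leila to urge which official to describe the report for that reason.
'which official' is the direct object of 'urge'. Wh-movement fronts it, leaving a gap right after 'urge':
Which official did Tobias convince Clara to invite Leila to urge ___ to describe the report for that reason?
'urge' is word 11.

11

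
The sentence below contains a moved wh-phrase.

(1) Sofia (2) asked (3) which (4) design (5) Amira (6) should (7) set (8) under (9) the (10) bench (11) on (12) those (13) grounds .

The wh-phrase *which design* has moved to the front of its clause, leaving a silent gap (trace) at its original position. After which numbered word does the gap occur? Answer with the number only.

7

Pre-movement form: Amira should set which design under the bench on those grounds.
The filler 'which design' is interpreted as the direct object of 'set'. Wh-movement fronts it, leaving a gap right after 'set':
Sofia asked which design Amira should set ___ under the bench on those grounds.
'set' is word 7.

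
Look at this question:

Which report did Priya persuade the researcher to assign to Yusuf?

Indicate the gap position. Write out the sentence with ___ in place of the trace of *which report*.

Which report did Priya persuade the researcher to assign ___ to Yusuf?

In situ: Priya did persuade the researcher to assign which report to Yusuf.
'which report' is the direct object of 'assign'. The gap is right after 'assign'.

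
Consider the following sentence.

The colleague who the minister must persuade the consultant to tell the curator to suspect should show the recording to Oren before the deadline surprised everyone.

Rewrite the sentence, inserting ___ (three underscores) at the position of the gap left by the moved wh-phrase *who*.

The colleague who the minister must persuade the consultant to tell the curator to suspect ___ should show the recording to Oren before the deadline surprised everyone.

The filler 'who' is interpreted as the subject of the clause embedded under 'suspect'. The gap is right after 'suspect'.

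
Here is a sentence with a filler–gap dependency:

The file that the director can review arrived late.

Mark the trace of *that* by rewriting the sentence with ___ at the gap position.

'that' functions as the direct object of 'review'. The gap is right after 'review'.

The file that the director can review ___ arrived late.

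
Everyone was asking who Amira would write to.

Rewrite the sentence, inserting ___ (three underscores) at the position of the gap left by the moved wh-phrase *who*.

Everyone was asking who Amira would write to ___.

Pre-movement form: Amira would write to who.
'who' functions as the object of the preposition 'to'. The gap is right after 'to'.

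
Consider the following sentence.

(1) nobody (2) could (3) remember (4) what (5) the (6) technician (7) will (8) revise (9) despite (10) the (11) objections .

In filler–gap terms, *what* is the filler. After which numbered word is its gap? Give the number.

In situ: The technician will revise what despite the objections.
The filler 'what' is interpreted as the direct object of 'revise'. Wh-movement fronts it, leaving a gap right after 'revise':
Nobody could remember what the technician will revise ___ despite the objections.
'revise' is word 8.

8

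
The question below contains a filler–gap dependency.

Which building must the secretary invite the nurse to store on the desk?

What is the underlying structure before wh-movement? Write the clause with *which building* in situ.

The secretary must invite the nurse to store which building on the desk.

'which building' functions as the direct object of 'store'. Wh-movement fronts it, leaving a gap right after 'store':
Which building must the secretary invite the nurse to store ___ on the desk?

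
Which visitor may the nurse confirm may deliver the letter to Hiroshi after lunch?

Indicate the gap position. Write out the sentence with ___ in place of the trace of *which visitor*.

Before movement: The nurse may confirm which visitor may deliver the letter to Hiroshi after lunch.
'which visitor' functions as the subject of the clause embedded under 'confirm'. The gap is right after 'confirm'.

Which visitor may the nurse confirm ___ may deliver the letter to Hiroshi after lunch?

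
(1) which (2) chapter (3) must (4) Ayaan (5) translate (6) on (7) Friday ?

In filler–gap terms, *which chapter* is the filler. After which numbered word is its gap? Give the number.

5

In situ: Ayaan must translate which chapter on Friday.
The filler 'which chapter' is interpreted as the direct object of 'translate'. It moves to the left edge, and the trace sits right after 'translate':
Which chapter must Ayaan translate ___ on Friday?
'translate' is word 5.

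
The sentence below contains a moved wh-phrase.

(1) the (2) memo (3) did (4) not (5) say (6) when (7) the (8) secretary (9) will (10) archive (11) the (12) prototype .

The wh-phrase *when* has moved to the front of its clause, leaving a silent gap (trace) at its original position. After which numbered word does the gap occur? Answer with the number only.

Underlying clause: The secretary will archive the prototype when.
The filler 'when' is interpreted as the temporal adjunct. Wh-movement fronts it, leaving a gap right after 'prototype':
The memo did not say when the secretary will archive the prototype ___.
'prototype' is word 12.

12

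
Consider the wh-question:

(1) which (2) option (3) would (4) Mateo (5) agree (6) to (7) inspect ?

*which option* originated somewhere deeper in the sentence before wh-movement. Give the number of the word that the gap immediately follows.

7

Before movement: Mateo would agree to inspect which option.
'which option' functions as the direct object of 'inspect'. Wh-movement fronts it, leaving a gap right after 'inspect':
Which option would Mateo agree to inspect ___?
'inspect' is word 7.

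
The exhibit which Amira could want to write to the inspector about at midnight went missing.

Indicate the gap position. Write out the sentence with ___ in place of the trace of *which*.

'which' functions as the object of the preposition 'about'. The gap is right after 'about'.

The exhibit which Amira could want to write to the inspector about ___ at midnight went missing.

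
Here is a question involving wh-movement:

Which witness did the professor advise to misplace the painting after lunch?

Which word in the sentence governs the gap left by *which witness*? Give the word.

advise

Pre-movement form: The professor did advise which witness to misplace the painting after lunch.
'which witness' is the direct object of 'advise'. It moves to the left edge, and the trace sits right after 'advise':
Which witness did the professor advise ___ to misplace the painting after lunch?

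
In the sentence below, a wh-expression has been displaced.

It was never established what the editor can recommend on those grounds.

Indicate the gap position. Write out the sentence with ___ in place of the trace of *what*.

It was never established what the editor can recommend ___ on those grounds.

Before movement: The editor can recommend what on those grounds.
The filler 'what' is interpreted as the direct object of 'recommend'. The gap is right after 'recommend'.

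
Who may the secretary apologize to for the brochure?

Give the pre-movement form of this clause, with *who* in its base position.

The secretary may apologize to who for the brochure.

'who' is the object of the preposition 'to'. It moves to the left edge, and the trace sits right after 'to':
Who may the secretary apologize to ___ for the brochure?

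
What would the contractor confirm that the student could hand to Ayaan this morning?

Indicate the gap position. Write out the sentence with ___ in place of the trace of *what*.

Underlying clause: The contractor would confirm that the student could hand what to Ayaan this morning.
The filler 'what' is interpreted as the direct object of 'hand'. The gap is right after 'hand'.

What would the contractor confirm that the student could hand ___ to Ayaan this morning?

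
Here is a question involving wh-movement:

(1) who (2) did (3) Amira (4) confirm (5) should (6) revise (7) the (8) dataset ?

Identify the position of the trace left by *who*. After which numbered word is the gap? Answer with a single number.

4

Underlying clause: Amira did confirm who should revise the dataset.
The filler 'who' is interpreted as the subject of the clause embedded under 'confirm'. It moves to the left edge, and the trace sits right after 'confirm':
Who did Amira confirm ___ should revise the dataset?
'confirm' is word 4.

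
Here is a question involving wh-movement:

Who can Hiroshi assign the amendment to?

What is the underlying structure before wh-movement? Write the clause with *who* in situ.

'who' functions as the object of the preposition 'to' (recipient of 'assign'). It moves to the left edge, and the trace sits right after 'to':
Who can Hiroshi assign the amendment to ___?

Hiroshi can assign the amendment to who.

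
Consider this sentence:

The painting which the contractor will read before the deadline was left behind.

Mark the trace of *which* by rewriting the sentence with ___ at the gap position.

'which' functions as the direct object of 'read'. The gap is right after 'read'.

The painting which the contractor will read ___ before the deadline was left behind.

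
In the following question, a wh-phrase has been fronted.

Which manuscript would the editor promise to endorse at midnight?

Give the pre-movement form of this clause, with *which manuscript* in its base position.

'which manuscript' is the direct object of 'endorse'. It moves to the left edge, and the trace sits right after 'endorse':
Which manuscript would the editor promise to endorse ___ at midnight?

The editor would promise to endorse which manuscript at midnight.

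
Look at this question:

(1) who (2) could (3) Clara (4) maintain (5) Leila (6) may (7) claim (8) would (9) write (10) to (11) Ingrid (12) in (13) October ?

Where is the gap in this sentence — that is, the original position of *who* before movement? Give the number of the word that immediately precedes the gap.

Underlying clause: Clara could maintain Leila may claim who would write to Ingrid in October.
'who' is the subject of the clause embedded under 'claim'. Fronting leaves a gap immediately after 'claim':
Who could Clara maintain Leila may claim ___ would write to Ingrid in October?
'claim' is word 7.

7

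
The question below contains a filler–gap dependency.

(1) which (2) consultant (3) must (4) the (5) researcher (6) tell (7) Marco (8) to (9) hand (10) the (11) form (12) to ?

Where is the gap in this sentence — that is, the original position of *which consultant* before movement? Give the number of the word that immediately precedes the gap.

Before movement: The researcher must tell Marco to hand the form to which consultant.
'which consultant' is the object of the preposition 'to' (recipient of 'hand'). Wh-movement fronts it, leaving a gap right after 'to':
Which consultant must the researcher tell Marco to hand the form to ___?
'to' is word 12.

12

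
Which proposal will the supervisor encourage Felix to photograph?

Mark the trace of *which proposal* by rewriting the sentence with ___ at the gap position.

In situ: The supervisor will encourage Felix to photograph which proposal.
'which proposal' is the direct object of 'photograph'. The gap is right after 'photograph'.

Which proposal will the supervisor encourage Felix to photograph ___?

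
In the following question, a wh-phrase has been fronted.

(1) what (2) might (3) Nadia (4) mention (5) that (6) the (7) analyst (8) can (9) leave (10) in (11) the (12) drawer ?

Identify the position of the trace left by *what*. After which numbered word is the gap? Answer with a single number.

9

In situ: Nadia might mention that the analyst can leave what in the drawer.
The filler 'what' is interpreted as the direct object of 'leave'. Wh-movement fronts it, leaving a gap right after 'leave':
What might Nadia mention that the analyst can leave ___ in the drawer?
'leave' is word 9.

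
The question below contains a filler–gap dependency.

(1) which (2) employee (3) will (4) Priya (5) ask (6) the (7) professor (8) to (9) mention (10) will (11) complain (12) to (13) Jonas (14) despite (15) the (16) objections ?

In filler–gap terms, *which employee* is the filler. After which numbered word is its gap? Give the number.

9

Underlying clause: Priya will ask the professor to mention which employee will complain to Jonas despite the objections.
The filler 'which employee' is interpreted as the subject of the clause embedded under 'mention'. Wh-movement fronts it, leaving a gap right after 'mention':
Which employee will Priya ask the professor to mention ___ will complain to Jonas despite the objections?
'mention' is word 9.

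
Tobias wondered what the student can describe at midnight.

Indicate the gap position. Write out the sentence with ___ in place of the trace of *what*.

Before movement: The student can describe what at midnight.
The filler 'what' is interpreted as the direct object of 'describe'. The gap is right after 'describe'.

Tobias wondered what the student can describe ___ at midnight.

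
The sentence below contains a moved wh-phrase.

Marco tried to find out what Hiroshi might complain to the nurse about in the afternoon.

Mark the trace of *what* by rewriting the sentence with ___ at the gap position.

Pre-movement form: Hiroshi might complain to the nurse about what in the afternoon.
'what' is the object of the preposition 'about'. The gap is right after 'about'.

Marco tried to find out what Hiroshi might complain to the nurse about ___ in the afternoon.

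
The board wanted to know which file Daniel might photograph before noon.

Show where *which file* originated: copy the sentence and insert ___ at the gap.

In situ: Daniel might photograph which file before noon.
'which file' functions as the direct object of 'photograph'. The gap is right after 'photograph'.

The board wanted to know which file Daniel might photograph ___ before noon.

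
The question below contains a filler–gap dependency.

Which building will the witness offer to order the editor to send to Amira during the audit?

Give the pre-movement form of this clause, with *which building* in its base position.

The witness will offer to order the editor to send which building to Amira during the audit.

The filler 'which building' is interpreted as the direct object of 'send'. Fronting leaves a gap immediately after 'send':
Which building will the witness offer to order the editor to send ___ to Amira during the audit?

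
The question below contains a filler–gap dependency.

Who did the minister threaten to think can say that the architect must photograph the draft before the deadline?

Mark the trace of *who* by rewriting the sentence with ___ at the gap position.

Who did the minister threaten to think ___ can say that the architect must photograph the draft before the deadline?

In situ: The minister did threaten to think who can say that the architect must photograph the draft before the deadline.
The filler 'who' is interpreted as the subject of the clause embedded under 'think'. The gap is right after 'think'.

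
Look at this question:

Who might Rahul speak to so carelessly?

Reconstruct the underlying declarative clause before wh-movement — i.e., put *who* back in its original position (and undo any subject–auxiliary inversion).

Rahul might speak to who so carelessly.

'who' functions as the object of the preposition 'to'. It moves to the left edge, and the trace sits right after 'to':
Who might Rahul speak to ___ so carelessly?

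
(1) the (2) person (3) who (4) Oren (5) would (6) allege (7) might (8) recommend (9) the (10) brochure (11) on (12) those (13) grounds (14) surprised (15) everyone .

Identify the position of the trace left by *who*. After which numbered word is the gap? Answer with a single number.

'who' is the subject of the clause embedded under 'allege'. Fronting leaves a gap immediately after 'allege':
The person who Oren would allege ___ might recommend the brochure on those grounds surprised everyone.
'allege' is word 6.

6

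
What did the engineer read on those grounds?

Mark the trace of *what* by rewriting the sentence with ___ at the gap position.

Underlying clause: The engineer did read what on those grounds.
'what' is the direct object of 'read'. The gap is right after 'read'.

What did the engineer read ___ on those grounds?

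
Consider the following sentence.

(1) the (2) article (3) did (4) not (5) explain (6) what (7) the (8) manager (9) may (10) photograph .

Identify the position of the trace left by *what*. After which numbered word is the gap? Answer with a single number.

10

Underlying clause: The manager may photograph what.
The filler 'what' is interpreted as the direct object of 'photograph'. Wh-movement fronts it, leaving a gap right after 'photograph':
The article did not explain what the manager may photograph ___.
'photograph' is word 10.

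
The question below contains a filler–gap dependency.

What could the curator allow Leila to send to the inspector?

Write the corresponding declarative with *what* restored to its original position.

The curator could allow Leila to send what to the inspector.

The filler 'what' is interpreted as the direct object of 'send'. Wh-movement fronts it, leaving a gap right after 'send':
What could the curator allow Leila to send ___ to the inspector?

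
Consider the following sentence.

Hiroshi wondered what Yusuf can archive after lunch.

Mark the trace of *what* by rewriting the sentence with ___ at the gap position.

Hiroshi wondered what Yusuf can archive ___ after lunch.

Underlying clause: Yusuf can archive what after lunch.
The filler 'what' is interpreted as the direct object of 'archive'. The gap is right after 'archive'.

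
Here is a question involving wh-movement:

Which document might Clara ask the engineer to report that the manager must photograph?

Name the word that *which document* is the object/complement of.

photograph

In situ: Clara might ask the engineer to report that the manager must photograph which document.
'which document' functions as the direct object of 'photograph'. Fronting leaves a gap immediately after 'photograph':
Which document might Clara ask the engineer to report that the manager must photograph ___?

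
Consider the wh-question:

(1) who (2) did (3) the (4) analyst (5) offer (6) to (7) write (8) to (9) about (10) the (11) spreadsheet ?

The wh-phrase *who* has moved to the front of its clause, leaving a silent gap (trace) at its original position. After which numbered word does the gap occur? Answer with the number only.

8

In situ: The analyst did offer to write to who about the spreadsheet.
'who' functions as the object of the preposition 'to'. Wh-movement fronts it, leaving a gap right after 'to':
Who did the analyst offer to write to ___ about the spreadsheet?
'to' is word 8.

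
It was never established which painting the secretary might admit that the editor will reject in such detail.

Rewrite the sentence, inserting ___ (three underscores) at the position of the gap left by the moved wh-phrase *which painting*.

It was never established which painting the secretary might admit that the editor will reject ___ in such detail.

In situ: The secretary might admit that the editor will reject which painting in such detail.
The filler 'which painting' is interpreted as the direct object of 'reject'. The gap is right after 'reject'.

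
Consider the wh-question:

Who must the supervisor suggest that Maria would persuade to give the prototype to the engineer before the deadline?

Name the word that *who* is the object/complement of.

Before movement: The supervisor must suggest that Maria would persuade who to give the prototype to the engineer before the deadline.
The filler 'who' is interpreted as the direct object of 'persuade'. Wh-movement fronts it, leaving a gap right after 'persuade':
Who must the supervisor suggest that Maria would persuade ___ to give the prototype to the engineer before the deadline?

persuade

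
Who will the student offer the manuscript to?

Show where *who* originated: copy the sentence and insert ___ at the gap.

In situ: The student will offer the manuscript to who.
'who' is the object of the preposition 'to' (recipient of 'offer'). The gap is right after 'to'.

Who will the student offer the manuscript to ___?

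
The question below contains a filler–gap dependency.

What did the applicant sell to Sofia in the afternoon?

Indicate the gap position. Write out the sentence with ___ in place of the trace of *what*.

What did the applicant sell ___ to Sofia in the afternoon?

In situ: The applicant did sell what to Sofia in the afternoon.
'what' functions as the direct object of 'sell'. The gap is right after 'sell'.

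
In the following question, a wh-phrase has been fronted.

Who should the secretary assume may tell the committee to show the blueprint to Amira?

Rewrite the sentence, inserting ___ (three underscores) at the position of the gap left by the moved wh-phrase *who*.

Who should the secretary assume ___ may tell the committee to show the blueprint to Amira?

In situ: The secretary should assume who may tell the committee to show the blueprint to Amira.
The filler 'who' is interpreted as the subject of the clause embedded under 'assume'. The gap is right after 'assume'.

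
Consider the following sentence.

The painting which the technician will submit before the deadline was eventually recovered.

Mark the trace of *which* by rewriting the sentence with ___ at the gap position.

The filler 'which' is interpreted as the direct object of 'submit'. The gap is right after 'submit'.

The painting which the technician will submit ___ before the deadline was eventually recovered.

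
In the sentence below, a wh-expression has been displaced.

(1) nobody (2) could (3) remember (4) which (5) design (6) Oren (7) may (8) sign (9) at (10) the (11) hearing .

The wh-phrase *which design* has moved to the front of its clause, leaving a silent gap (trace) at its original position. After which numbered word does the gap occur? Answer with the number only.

8

In situ: Oren may sign which design at the hearing.
The filler 'which design' is interpreted as the direct object of 'sign'. Fronting leaves a gap immediately after 'sign':
Nobody could remember which design Oren may sign ___ at the hearing.
'sign' is word 8.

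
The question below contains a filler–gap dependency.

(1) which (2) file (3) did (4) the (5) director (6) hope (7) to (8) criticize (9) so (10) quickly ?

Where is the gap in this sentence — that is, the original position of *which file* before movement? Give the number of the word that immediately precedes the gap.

8

Underlying clause: The director did hope to criticize which file so quickly.
The filler 'which file' is interpreted as the direct object of 'criticize'. Fronting leaves a gap immediately after 'criticize':
Which file did the director hope to criticize ___ so quickly?
'criticize' is word 8.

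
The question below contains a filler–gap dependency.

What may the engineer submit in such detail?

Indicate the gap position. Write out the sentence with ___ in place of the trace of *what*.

What may the engineer submit ___ in such detail?

In situ: The engineer may submit what in such detail.
The filler 'what' is interpreted as the direct object of 'submit'. The gap is right after 'submit'.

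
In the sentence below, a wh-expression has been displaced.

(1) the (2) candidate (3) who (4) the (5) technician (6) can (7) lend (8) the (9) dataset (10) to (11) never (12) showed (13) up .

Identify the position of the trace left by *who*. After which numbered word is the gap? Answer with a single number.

'who' functions as the object of the preposition 'to' (recipient of 'lend'). Fronting leaves a gap immediately after 'to':
The candidate who the technician can lend the dataset to ___ never showed up.
'to' is word 10.

10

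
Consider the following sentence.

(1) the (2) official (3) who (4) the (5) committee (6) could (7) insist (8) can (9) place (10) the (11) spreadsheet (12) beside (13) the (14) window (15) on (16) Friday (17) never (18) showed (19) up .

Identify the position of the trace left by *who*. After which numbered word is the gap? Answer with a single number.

The filler 'who' is interpreted as the subject of the clause embedded under 'insist'. Fronting leaves a gap immediately after 'insist':
The official who the committee could insist ___ can place the spreadsheet beside the window on Friday never showed up.
'insist' is word 7.

7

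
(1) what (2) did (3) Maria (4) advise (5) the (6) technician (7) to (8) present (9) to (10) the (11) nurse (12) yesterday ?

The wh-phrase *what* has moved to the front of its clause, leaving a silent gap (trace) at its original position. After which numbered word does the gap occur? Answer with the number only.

Before movement: Maria did advise the technician to present what to the nurse yesterday.
'what' is the direct object of 'present'. Wh-movement fronts it, leaving a gap right after 'present':
What did Maria advise the technician to present ___ to the nurse yesterday?
'present' is word 8.

8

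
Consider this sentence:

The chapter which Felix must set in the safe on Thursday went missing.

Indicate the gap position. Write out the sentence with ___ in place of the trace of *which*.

The filler 'which' is interpreted as the direct object of 'set'. The gap is right after 'set'.

The chapter which Felix must set ___ in the safe on Thursday went missing.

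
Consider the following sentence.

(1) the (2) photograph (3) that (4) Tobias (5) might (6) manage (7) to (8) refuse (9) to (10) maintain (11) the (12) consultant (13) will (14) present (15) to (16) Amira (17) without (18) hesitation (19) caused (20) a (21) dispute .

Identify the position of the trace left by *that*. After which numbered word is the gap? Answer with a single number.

14

'that' functions as the direct object of 'present'. Wh-movement fronts it, leaving a gap right after 'present':
The photograph that Tobias might manage to refuse to maintain the consultant will present ___ to Amira without hesitation caused a dispute.
'present' is word 14.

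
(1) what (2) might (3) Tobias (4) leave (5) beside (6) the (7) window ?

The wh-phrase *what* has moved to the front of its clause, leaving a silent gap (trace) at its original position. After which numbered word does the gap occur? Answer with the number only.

4

Before movement: Tobias might leave what beside the window.
The filler 'what' is interpreted as the direct object of 'leave'. Wh-movement fronts it, leaving a gap right after 'leave':
What might Tobias leave ___ beside the window?
'leave' is word 4.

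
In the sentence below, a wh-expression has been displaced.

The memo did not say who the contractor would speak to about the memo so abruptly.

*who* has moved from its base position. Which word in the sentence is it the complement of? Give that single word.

In situ: The contractor would speak to who about the memo so abruptly.
'who' is the object of the preposition 'to'. Wh-movement fronts it, leaving a gap right after 'to':
The memo did not say who the contractor would speak to ___ about the memo so abruptly.

to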